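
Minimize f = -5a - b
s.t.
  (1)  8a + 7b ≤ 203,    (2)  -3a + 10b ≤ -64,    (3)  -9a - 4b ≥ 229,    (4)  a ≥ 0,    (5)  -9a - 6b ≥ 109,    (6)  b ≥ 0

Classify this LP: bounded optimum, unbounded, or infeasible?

infeasible

The boundaries -9a - 4b = 229 and a = 0 meet at (0, -229/4), but that point violates b ≥ 0. Every candidate vertex is excluded by some other constraint, so the feasible region is empty.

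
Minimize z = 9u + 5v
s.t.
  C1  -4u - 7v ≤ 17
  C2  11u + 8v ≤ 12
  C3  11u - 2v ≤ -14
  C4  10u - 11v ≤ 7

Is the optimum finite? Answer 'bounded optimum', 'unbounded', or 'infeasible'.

From the feasible point (-132/85, -131/85), moving in the direction (-7, 4) keeps every constraint satisfied while z decreases without bound.

unbounded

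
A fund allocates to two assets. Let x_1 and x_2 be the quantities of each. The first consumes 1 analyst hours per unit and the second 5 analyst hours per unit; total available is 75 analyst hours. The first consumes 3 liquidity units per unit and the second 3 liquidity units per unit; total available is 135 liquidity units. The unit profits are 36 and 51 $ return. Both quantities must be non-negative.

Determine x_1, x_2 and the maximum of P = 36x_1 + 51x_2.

Extreme points and P = 36x_1 + 51x_2:
  (0, 0) → P = 0
  (0, 15) → P = 765
  (45, 0) → P = 1620
  (75/2, 15/2) → P = 3465/2

At the optimal vertex, x_1 + 5x_2 = 75 and 3x_1 + 3x_2 = 135.
Solving simultaneously gives x_1 = 75/2, x_2 = 15/2.

x_1 = 75/2, x_2 = 15/2, maximum P = 3465/2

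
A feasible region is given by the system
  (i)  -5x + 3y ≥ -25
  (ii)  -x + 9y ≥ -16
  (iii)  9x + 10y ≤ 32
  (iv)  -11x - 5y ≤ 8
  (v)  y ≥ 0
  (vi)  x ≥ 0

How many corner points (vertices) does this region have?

Intersecting each pair of boundary lines and keeping only the points that satisfy every inequality leaves:
  (32/9, 0)
  (0, 16/5)
  (0, 0)

3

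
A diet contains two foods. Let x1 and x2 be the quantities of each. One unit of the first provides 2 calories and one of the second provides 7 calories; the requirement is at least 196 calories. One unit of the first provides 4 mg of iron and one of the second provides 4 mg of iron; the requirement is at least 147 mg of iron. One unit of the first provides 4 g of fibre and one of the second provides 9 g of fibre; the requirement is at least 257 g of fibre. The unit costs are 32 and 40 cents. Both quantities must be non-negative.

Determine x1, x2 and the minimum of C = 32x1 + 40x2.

Feasible corners and C = 32x1 + 40x2:
  (0, 147/4) → C = 1470
  (98, 0) → C = 3136
  (49/4, 49/2) → C = 1372
The feasible region is unbounded (it extends along (0, 1), (1, 0)), but C strictly increases along every unbounded feasible direction, so there is no improving ray and the minimum is attained at a vertex.

At the optimal vertex, 2x1 + 7x2 = 196 and 4x1 + 4x2 = 147.
Solving simultaneously gives x1 = 49/4, x2 = 49/2.

x1 = 49/4, x2 = 49/2, minimum C = 1372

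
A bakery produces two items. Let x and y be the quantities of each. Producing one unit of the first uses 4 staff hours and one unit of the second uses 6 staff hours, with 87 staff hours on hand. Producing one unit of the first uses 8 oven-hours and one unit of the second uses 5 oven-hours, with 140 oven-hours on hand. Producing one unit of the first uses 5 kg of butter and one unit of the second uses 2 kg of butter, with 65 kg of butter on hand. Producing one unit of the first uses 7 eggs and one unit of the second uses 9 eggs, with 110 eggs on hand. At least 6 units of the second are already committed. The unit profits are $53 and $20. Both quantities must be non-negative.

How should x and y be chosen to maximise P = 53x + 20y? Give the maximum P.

Vertices and P = 53x + 20y:
  (0, 110/9) → P = 2200/9
  (0, 6) → P = 120
  (8, 6) → P = 544

x = 8, y = 6, maximum P = 544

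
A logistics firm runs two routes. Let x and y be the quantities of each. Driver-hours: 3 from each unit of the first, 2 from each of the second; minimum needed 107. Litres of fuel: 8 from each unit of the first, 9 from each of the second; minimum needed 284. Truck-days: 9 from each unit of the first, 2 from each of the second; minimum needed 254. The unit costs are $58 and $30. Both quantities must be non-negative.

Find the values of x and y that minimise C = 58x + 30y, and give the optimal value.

Vertices and C = 58x + 30y:
  (0, 127) → C = 3810
  (107/3, 0) → C = 6206/3
  (49/2, 67/4) → C = 3847/2
The feasible region is unbounded (it extends along (0, 1), (1, 0)), but C strictly increases along every unbounded feasible direction, so there is no improving ray and the minimum is attained at a vertex.

x = 49/2, y = 67/4, minimum C = 3847/2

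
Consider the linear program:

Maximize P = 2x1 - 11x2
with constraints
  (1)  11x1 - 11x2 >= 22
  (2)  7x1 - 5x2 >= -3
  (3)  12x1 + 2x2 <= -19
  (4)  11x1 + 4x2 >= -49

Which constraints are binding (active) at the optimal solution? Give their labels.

Corner points and P = 2x1 - 11x2:
  (-15/14, -43/14) → P = 443/14
  (-41/15, -71/15) → P = 233/5
  (11/13, -379/26) → P = 4213/26

The maximum is at (11/13, -379/26). Substituting into each constraint, equality holds for (3) and (4); the remaining constraints have slack.

(3) and (4)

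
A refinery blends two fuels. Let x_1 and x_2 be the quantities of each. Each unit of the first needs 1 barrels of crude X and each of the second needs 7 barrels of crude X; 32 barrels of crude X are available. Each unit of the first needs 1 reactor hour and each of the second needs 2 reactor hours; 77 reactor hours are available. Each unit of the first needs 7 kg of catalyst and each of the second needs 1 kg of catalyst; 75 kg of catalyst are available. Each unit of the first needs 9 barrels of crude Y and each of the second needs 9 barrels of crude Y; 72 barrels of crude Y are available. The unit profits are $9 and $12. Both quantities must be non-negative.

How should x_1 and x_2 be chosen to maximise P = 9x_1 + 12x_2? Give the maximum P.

x_1 = 4, x_2 = 4, maximum P = 84

At the optimal vertex, x_1 + 7x_2 = 32 and 9x_1 + 9x_2 = 72.
Solving simultaneously gives x_1 = 4, x_2 = 4.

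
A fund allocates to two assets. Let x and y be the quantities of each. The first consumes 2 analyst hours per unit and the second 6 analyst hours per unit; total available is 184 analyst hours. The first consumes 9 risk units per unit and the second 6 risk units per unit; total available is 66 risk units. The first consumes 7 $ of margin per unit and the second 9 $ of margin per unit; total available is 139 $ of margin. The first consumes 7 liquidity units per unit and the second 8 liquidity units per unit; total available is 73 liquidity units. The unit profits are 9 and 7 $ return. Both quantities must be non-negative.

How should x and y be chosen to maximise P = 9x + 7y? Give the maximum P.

x = 3, y = 13/2, maximum P = 145/2

Vertices and P = 9x + 7y:
  (0, 0) → P = 0
  (0, 73/8) → P = 511/8
  (22/3, 0) → P = 66
  (3, 13/2) → P = 145/2

The optimum lies where 9x + 6y = 66 and 7x + 8y = 73.
Solving simultaneously gives x = 3, y = 13/2.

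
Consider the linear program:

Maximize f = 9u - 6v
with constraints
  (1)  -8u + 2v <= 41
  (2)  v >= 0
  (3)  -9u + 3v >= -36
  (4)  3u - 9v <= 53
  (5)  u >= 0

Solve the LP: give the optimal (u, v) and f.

Extreme points and f = 9u - 6v:
  (0, 41/2) → f = -123
  (4, 0) → f = 36
  (0, 0) → f = 0
The feasible region is unbounded (it extends along (1, 3), (1, 4)), but f strictly decreases along every unbounded feasible direction, so there is no improving ray and the maximum is attained at a vertex.

At the optimal vertex, v = 0 and -9u + 3v = -36.
Solving simultaneously gives u = 4, v = 0.

u = 4, v = 0, maximum f = 36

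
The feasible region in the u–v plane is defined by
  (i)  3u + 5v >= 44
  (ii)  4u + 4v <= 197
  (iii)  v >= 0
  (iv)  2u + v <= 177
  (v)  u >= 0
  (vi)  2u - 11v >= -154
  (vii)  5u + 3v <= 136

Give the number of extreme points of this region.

Of the 21 pairwise boundary intersections, those satisfying every inequality are:
  (44/3, 0)
  (0, 44/5)
  (136/5, 0)
  (0, 14)
  (1034/61, 1042/61)

5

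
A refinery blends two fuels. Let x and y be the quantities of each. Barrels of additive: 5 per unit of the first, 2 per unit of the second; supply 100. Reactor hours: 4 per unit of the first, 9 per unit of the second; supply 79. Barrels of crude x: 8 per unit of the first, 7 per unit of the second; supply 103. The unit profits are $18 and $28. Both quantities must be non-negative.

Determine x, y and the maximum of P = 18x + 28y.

The binding constraints are 4x + 9y = 79 and 8x + 7y = 103.
Solving simultaneously gives x = 17/2, y = 5.

x = 17/2, y = 5, maximum P = 293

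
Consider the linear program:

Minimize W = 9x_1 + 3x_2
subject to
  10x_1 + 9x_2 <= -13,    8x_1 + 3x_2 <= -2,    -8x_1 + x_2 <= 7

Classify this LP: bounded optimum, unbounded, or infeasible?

unbounded

From the feasible point (1/2, -2), moving in the direction (-1, -8) keeps every constraint satisfied while W decreases without bound.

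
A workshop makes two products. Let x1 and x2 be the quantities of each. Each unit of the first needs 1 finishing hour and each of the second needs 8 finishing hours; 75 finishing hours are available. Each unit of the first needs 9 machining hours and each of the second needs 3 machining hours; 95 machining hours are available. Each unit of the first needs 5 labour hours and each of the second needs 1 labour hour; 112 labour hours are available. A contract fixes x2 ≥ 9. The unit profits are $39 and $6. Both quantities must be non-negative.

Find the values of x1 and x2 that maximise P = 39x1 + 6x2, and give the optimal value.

x1 = 3, x2 = 9, maximum P = 171

Corner points and P = 39x1 + 6x2:
  (0, 75/8) → P = 225/4
  (0, 9) → P = 54
  (3, 9) → P = 171

The binding constraints are x1 + 8x2 = 75 and x2 = 9.
Solving simultaneously gives x1 = 3, x2 = 9.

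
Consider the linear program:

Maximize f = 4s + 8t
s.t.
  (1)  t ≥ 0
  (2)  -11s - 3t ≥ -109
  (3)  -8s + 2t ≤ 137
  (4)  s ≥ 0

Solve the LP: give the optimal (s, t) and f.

s = 0, t = 109/3, maximum f = 872/3

Feasible corners and f = 4s + 8t:
  (109/11, 0) → f = 436/11
  (0, 0) → f = 0
  (0, 109/3) → f = 872/3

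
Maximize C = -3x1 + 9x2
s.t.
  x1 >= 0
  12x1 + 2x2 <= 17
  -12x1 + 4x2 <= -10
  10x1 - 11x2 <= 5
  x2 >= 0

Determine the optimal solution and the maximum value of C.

Vertices and C = -3x1 + 9x2:
  (11/9, 7/6) → C = 41/6
  (197/152, 55/76) → C = 21/8
  (45/46, 10/23) → C = 45/46

The optimum lies where 12x1 + 2x2 = 17 and -12x1 + 4x2 = -10.
Solving simultaneously gives x1 = 11/9, x2 = 7/6.

x1 = 11/9, x2 = 7/6, maximum C = 41/6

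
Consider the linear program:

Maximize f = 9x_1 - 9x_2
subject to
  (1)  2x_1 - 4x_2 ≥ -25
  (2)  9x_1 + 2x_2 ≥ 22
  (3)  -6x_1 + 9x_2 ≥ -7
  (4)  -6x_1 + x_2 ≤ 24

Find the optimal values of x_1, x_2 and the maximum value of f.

Corner points and f = 9x_1 - 9x_2:
  (19/20, 269/40) → f = -2079/40
  (253/6, 82/3) → f = 267/2
  (212/93, 23/31) → f = 429/31

x_1 = 253/6, x_2 = 82/3, maximum f = 267/2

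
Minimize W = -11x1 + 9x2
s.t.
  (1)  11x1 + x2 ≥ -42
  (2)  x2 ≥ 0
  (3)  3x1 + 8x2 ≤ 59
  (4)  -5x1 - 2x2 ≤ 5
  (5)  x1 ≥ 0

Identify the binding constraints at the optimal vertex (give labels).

Feasible corners and W = -11x1 + 9x2:
  (59/3, 0) → W = -649/3
  (0, 0) → W = 0
  (0, 59/8) → W = 531/8

The minimum is at (59/3, 0). Substituting into each constraint, equality holds for (2) and (3); the remaining constraints have slack.

(2) and (3)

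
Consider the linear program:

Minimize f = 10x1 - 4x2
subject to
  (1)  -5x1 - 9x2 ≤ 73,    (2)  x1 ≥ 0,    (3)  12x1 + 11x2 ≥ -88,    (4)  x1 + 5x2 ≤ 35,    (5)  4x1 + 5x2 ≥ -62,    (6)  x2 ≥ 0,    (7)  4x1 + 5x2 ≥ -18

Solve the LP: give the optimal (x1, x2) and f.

x1 = 0, x2 = 7, minimum f = -28

Vertices and f = 10x1 - 4x2:
  (0, 7) → f = -28
  (0, 0) → f = 0
  (35, 0) → f = 350

The optimum lies where x1 = 0 and x1 + 5x2 = 35.
Solving simultaneously gives x1 = 0, x2 = 7.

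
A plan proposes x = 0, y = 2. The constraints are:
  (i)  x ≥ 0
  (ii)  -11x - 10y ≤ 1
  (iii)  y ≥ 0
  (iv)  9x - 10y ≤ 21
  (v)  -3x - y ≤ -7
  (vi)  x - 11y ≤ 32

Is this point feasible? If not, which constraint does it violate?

not feasible — violates (v)

Constraint (v): -3x - y = -2, which is not ≤ -7. All other constraints are satisfied.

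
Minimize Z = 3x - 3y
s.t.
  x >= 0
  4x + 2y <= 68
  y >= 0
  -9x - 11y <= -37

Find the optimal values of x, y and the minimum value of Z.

x = 0, y = 34, minimum Z = -102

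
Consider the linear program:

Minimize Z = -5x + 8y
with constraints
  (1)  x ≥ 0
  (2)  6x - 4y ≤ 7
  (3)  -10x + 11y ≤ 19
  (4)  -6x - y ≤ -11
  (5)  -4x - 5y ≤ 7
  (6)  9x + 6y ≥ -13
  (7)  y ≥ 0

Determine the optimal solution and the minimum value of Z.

x = 17/10, y = 4/5, minimum Z = -21/10

The binding constraints are 6x - 4y = 7 and -6x - y = -11.
Solving simultaneously gives x = 17/10, y = 4/5.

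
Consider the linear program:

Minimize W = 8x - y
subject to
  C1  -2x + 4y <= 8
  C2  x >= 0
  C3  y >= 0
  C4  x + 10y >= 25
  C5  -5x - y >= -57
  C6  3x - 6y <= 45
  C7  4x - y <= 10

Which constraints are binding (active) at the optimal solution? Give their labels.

Corner points and W = 8x - y:
  (5/6, 29/12) → W = 17/4
  (24/7, 26/7) → W = 166/7
  (125/41, 90/41) → W = 910/41

The minimum is at (5/6, 29/12). Substituting into each constraint, equality holds for C1 and C4; the remaining constraints have slack.

C1 and C4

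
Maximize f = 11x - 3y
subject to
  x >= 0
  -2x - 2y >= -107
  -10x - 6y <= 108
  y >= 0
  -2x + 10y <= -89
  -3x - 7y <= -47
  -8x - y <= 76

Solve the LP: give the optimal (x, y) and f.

Feasible corners and f = 11x - 3y:
  (107/2, 0) → f = 1177/2
  (52, 3/2) → f = 1135/2
  (89/2, 0) → f = 979/2

At the optimal vertex, -2x - 2y = -107 and y = 0.
Solving simultaneously gives x = 107/2, y = 0.

x = 107/2, y = 0, maximum f = 1177/2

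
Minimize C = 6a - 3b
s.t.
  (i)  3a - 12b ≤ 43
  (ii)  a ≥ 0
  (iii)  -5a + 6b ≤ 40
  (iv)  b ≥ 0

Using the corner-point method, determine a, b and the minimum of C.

a = 0, b = 20/3, minimum C = -20

Corner points and C = 6a - 3b:
  (43/3, 0) → C = 86
  (0, 20/3) → C = -20
  (0, 0) → C = 0
The feasible region is unbounded (it extends along (6, 5), (4, 1)), but C strictly increases along every unbounded feasible direction, so there is no improving ray and the minimum is attained at a vertex.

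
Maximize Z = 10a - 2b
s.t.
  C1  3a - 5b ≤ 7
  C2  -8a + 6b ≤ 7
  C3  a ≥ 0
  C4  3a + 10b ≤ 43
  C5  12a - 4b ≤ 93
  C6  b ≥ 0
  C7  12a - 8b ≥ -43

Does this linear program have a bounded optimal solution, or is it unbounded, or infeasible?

bounded optimum

Extreme points and Z = 10a - 2b:
  (19/3, 12/5) → Z = 878/15
  (7/3, 0) → Z = 70/3
  (0, 7/6) → Z = -7/3
  (94/49, 365/98) → Z = 575/49
  (0, 0) → Z = 0
The feasible region has finitely many vertices and no improving ray; the maximum is 878/15 at (19/3, 12/5).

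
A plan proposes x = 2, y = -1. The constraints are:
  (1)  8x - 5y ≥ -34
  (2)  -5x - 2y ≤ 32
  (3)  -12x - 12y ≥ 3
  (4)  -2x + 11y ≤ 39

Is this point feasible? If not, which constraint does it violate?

not feasible — violates (3)

Constraint (3): -12x - 12y = -12, which is not ≥ 3. All other constraints are satisfied.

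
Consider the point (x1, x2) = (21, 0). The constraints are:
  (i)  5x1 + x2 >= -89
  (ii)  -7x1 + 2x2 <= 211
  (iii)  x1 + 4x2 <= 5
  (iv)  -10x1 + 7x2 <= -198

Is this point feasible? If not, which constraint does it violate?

Constraint (iii): x1 + 4x2 = 21, which is not ≤ 5. All other constraints are satisfied.

not feasible — violates (iii)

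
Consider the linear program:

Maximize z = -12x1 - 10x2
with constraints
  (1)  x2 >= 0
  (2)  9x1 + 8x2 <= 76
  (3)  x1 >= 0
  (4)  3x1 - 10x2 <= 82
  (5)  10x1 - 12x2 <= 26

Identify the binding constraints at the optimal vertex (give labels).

Feasible corners and z = -12x1 - 10x2:
  (0, 0) → z = 0
  (13/5, 0) → z = -156/5
  (0, 19/2) → z = -95
  (280/47, 263/94) → z = -4675/47

The maximum is at (0, 0). Substituting into each constraint, equality holds for (1) and (3); the remaining constraints have slack.

(1) and (3)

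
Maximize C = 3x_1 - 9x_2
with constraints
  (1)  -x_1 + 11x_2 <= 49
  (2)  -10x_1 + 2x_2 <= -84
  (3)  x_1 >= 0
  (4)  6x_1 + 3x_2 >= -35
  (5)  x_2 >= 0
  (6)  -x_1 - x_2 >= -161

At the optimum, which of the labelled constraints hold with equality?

Feasible corners and C = 3x_1 - 9x_2:
  (511/54, 287/54) → C = -175/9
  (287/2, 35/2) → C = 273
  (42/5, 0) → C = 126/5
  (161, 0) → C = 483

The maximum is at (161, 0). Substituting into each constraint, equality holds for (5) and (6); the remaining constraints have slack.

(5) and (6)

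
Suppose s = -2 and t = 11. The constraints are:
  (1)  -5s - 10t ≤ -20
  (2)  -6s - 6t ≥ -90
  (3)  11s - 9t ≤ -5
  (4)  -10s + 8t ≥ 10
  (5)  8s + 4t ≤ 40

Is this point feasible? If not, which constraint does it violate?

(1): -100 ≤ -20 ✓
(2): -54 ≥ -90 ✓
(3): -121 ≤ -5 ✓
(4): 108 ≥ 10 ✓
(5): 28 ≤ 40 ✓

feasible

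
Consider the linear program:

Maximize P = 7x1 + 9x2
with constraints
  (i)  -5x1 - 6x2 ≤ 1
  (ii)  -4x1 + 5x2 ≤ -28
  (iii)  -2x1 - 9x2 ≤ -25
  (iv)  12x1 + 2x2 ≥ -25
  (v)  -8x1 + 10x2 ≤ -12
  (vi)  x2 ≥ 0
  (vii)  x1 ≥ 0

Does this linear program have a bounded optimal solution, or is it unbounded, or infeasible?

From the feasible point (377/46, 22/23), moving in the direction (10, 8) keeps every constraint satisfied while P increases without bound.

unbounded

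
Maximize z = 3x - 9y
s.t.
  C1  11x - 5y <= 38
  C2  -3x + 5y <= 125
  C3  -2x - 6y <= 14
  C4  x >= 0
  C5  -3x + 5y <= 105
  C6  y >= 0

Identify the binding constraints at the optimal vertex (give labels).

Feasible corners and z = 3x - 9y:
  (143/8, 1269/40) → z = -2319/10
  (38/11, 0) → z = 114/11
  (0, 21) → z = -189
  (0, 0) → z = 0

The maximum is at (38/11, 0). Substituting into each constraint, equality holds for C1 and C6; the remaining constraints have slack.

C1 and C6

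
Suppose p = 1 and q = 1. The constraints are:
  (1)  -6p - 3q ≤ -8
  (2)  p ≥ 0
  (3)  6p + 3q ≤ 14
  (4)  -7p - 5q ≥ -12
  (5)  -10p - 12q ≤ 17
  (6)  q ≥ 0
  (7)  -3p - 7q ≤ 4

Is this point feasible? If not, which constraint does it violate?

(1): -9 ≤ -8 ✓
(2): 1 ≥ 0 ✓
(3): 9 ≤ 14 ✓
(4): -12 ≥ -12 ✓
(5): -22 ≤ 17 ✓
(6): 1 ≥ 0 ✓
(7): -10 ≤ 4 ✓

feasible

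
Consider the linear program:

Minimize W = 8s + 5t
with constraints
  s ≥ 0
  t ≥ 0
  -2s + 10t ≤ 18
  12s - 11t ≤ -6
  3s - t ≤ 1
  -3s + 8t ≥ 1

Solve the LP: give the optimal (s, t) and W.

At the optimal vertex, s = 0 and 12s - 11t = -6.
Solving simultaneously gives s = 0, t = 6/11.

s = 0, t = 6/11, minimum W = 30/11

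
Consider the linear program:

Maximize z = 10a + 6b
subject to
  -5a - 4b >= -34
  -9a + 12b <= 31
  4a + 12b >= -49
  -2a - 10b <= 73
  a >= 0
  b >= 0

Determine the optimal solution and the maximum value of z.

a = 34/5, b = 0, maximum z = 68

Vertices and z = 10a + 6b:
  (71/24, 461/96) → z = 2803/48
  (34/5, 0) → z = 68
  (0, 31/12) → z = 31/2
  (0, 0) → z = 0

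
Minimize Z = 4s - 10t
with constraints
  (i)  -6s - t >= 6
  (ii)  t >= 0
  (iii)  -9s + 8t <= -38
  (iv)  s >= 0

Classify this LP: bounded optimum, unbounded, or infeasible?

The boundaries -6s - t = 6 and s = 0 meet at (0, -6), but that point violates t ≥ 0. Every candidate vertex is excluded by some other constraint, so the feasible region is empty.

infeasible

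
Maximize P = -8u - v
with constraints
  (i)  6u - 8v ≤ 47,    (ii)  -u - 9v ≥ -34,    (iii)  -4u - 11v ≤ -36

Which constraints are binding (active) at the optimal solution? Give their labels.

(ii) and (iii)

Extreme points and P = -8u - v:
  (695/62, 157/62) → P = -5717/62
  (115/14, 2/7) → P = -66
  (-2, 4) → P = 12

The maximum is at (-2, 4). Substituting into each constraint, equality holds for (ii) and (iii); the remaining constraints have slack.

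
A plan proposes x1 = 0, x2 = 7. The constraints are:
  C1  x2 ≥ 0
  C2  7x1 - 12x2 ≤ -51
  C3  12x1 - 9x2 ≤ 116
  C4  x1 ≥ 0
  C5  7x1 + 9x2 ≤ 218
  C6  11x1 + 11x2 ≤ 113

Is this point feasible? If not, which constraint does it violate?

C1: 7 ≥ 0 ✓
C2: -84 ≤ -51 ✓
C3: -63 ≤ 116 ✓
C4: 0 ≥ 0 ✓
C5: 63 ≤ 218 ✓
C6: 77 ≤ 113 ✓

feasible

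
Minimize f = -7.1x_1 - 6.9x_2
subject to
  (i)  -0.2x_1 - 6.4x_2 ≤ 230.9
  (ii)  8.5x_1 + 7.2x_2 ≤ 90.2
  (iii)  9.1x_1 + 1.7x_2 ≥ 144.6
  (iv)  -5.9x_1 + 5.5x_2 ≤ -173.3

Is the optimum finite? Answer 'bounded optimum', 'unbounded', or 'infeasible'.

Extreme points and f = -7.1x_1 - 6.9x_2:
  (27997/662, -198069/5296) → f = -447107/10592
  (131797/5790, -213011/5790) → f = 1335043/14475
  (174386/8923, -94087/8923) → f = -5889403/89230
  (108991/6008, -72389/6008) → f = -34294/751
The feasible region has finitely many vertices and no improving ray; the minimum is -5889403/89230 at (174386/8923, -94087/8923).

bounded optimum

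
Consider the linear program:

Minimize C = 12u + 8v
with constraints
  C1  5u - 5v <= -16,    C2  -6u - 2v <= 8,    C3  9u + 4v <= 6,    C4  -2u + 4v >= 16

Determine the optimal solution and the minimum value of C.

u = -16/7, v = 20/7, minimum C = -32/7

Extreme points and C = 12u + 8v:
  (-22/3, 18) → C = 56
  (-16/7, 20/7) → C = -32/7
  (-10/11, 39/11) → C = 192/11

The binding constraints are -6u - 2v = 8 and -2u + 4v = 16.
Solving simultaneously gives u = -16/7, v = 20/7.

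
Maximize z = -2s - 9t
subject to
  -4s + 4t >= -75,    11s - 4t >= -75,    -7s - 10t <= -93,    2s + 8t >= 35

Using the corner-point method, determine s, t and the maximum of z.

s = 37/2, t = -1/4, maximum z = -139/4

Feasible corners and z = -2s - 9t:
  (37/2, -1/4) → z = -139/4
  (-63/23, 258/23) → z = -2196/23
  (197/18, 59/36) → z = -1319/36
The feasible region is unbounded (it extends along (1, 1), (4, 11)), but z strictly decreases along every unbounded feasible direction, so there is no improving ray and the maximum is attained at a vertex.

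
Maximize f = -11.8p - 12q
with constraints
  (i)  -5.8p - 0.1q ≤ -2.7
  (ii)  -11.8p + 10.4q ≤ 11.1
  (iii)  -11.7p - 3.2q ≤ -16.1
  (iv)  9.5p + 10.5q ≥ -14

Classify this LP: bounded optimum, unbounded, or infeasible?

Corner points and f = -11.8p - 12q:
  (1649/1993, 31985/15944) → f = -674357/19930
  (4277/1849, -6335/1849) → f = 127757/9245
The feasible region has finitely many vertices and no improving ray; the maximum is 127757/9245 at (4277/1849, -6335/1849).

bounded optimum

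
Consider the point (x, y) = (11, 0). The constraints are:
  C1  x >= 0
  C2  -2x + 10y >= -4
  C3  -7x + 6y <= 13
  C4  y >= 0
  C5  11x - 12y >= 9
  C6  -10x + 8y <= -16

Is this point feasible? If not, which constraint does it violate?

not feasible — violates C2

Constraint C2: -2x + 10y = -22, which is not ≥ -4. All other constraints are satisfied.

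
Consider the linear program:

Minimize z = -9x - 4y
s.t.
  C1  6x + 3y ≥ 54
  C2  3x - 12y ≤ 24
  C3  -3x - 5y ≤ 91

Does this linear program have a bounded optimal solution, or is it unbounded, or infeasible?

unbounded

From the feasible point (80/9, 2/9), moving in the direction (12, 3) keeps every constraint satisfied while z decreases without bound.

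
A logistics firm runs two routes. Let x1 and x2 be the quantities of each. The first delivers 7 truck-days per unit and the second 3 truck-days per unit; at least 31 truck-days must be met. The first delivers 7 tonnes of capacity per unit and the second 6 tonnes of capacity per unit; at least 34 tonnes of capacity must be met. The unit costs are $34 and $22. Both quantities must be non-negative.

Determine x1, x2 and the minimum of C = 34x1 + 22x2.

x1 = 4, x2 = 1, minimum C = 158

Extreme points and C = 34x1 + 22x2:
  (0, 31/3) → C = 682/3
  (34/7, 0) → C = 1156/7
  (4, 1) → C = 158
The feasible region is unbounded (it extends along (0, 1), (1, 0)), but C strictly increases along every unbounded feasible direction, so there is no improving ray and the minimum is attained at a vertex.

The binding constraints are 7x1 + 3x2 = 31 and 7x1 + 6x2 = 34.
Solving simultaneously gives x1 = 4, x2 = 1.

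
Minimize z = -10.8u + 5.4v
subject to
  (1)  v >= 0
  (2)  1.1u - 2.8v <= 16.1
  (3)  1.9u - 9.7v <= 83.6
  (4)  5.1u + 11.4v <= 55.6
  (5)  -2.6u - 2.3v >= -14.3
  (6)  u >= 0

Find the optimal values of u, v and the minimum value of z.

u = 5.5, v = 0, minimum z = -59.4

Vertices and z = -10.8u + 5.4v:
  (11/2, 0) → z = -297/5
  (0, 0) → z = 0
  (3514/1791, 7163/1791) → z = 81/199
  (0, 278/57) → z = 2502/95

The optimum lies where v = 0 and -2.6u - 2.3v = -14.3.
Solving simultaneously gives u = 11/2, v = 0.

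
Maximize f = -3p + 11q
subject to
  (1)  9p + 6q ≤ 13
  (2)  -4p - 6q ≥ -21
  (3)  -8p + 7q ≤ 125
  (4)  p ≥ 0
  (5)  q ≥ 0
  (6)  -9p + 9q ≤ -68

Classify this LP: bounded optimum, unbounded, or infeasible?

infeasible

The boundaries 9p + 6q = 13 and p = 0 meet at (0, 13/6), but that point violates -9p + 9q ≤ -68. Every candidate vertex is excluded by some other constraint, so the feasible region is empty.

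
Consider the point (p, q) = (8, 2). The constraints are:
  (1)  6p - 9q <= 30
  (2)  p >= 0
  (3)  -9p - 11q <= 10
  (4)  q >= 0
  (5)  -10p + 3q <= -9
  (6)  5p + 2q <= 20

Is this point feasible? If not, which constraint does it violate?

not feasible — violates (6)

Constraint (6): 5p + 2q = 44, which is not ≤ 20. All other constraints are satisfied.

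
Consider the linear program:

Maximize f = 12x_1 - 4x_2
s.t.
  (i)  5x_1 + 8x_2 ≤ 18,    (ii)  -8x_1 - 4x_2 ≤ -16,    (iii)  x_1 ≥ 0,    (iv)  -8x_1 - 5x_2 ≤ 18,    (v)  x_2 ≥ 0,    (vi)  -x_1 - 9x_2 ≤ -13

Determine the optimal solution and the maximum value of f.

x_1 = 58/37, x_2 = 47/37, maximum f = 508/37

Vertices and f = 12x_1 - 4x_2:
  (14/11, 16/11) → f = 104/11
  (58/37, 47/37) → f = 508/37
  (23/17, 22/17) → f = 188/17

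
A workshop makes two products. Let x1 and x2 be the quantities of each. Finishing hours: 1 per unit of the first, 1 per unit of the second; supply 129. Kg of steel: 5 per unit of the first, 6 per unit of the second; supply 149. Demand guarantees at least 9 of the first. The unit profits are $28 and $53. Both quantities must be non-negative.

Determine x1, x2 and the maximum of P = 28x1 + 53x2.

x1 = 9, x2 = 52/3, maximum P = 3512/3

Feasible corners and P = 28x1 + 53x2:
  (149/5, 0) → P = 4172/5
  (9, 0) → P = 252
  (9, 52/3) → P = 3512/3

The binding constraints are 5x1 + 6x2 = 149 and x1 = 9.
Solving simultaneously gives x1 = 9, x2 = 52/3.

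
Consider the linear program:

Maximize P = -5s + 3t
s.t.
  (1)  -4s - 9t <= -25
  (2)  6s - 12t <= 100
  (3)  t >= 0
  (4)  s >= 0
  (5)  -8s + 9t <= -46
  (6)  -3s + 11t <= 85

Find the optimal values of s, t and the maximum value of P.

s = 71/12, t = 4/27, maximum P = -1049/36

Extreme points and P = -5s + 3t:
  (25/4, 0) → P = -125/4
  (71/12, 4/27) → P = -1049/36
  (50/3, 0) → P = -250/3
  (212/3, 27) → P = -817/3
  (1271/61, 818/61) → P = -3901/61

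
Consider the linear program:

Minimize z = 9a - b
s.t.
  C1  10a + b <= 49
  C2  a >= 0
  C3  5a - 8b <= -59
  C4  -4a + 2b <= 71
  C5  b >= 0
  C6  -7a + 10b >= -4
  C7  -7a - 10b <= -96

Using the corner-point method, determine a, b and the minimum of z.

Feasible corners and z = 9a - b:
  (333/85, 167/17) → z = 2162/85
  (9/8, 151/4) → z = -221/8
  (0, 71/2) → z = -71/2
  (0, 48/5) → z = -48/5
  (89/53, 893/106) → z = 709/106

a = 0, b = 71/2, minimum z = -71/2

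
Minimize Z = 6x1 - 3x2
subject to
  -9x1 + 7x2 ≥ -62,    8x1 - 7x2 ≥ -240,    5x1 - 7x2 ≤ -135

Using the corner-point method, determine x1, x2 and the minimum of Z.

x1 = -35, x2 = -40/7, minimum Z = -1350/7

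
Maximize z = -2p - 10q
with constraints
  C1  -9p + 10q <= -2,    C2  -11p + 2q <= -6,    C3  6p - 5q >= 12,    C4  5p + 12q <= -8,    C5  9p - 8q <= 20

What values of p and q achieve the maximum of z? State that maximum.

p = 4/35, q = -83/35, maximum z = 822/35

Vertices and z = -2p - 10q:
  (6/43, -96/43) → z = 948/43
  (4/35, -83/35) → z = 822/35
  (104/97, -108/97) → z = 872/97
  (44/37, -43/37) → z = 342/37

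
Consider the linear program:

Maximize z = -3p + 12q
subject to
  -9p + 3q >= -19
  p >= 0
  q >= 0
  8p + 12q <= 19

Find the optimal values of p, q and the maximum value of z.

p = 0, q = 19/12, maximum z = 19

Vertices and z = -3p + 12q:
  (19/9, 0) → z = -19/3
  (95/44, 19/132) → z = -19/4
  (0, 0) → z = 0
  (0, 19/12) → z = 19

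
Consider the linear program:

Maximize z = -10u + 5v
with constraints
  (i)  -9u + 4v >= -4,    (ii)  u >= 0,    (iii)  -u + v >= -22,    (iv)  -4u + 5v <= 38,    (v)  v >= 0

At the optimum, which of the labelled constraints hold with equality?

(ii) and (iv)

Corner points and z = -10u + 5v:
  (172/29, 358/29) → z = 70/29
  (4/9, 0) → z = -40/9
  (0, 38/5) → z = 38
  (0, 0) → z = 0

The maximum is at (0, 38/5). Substituting into each constraint, equality holds for (ii) and (iv); the remaining constraints have slack.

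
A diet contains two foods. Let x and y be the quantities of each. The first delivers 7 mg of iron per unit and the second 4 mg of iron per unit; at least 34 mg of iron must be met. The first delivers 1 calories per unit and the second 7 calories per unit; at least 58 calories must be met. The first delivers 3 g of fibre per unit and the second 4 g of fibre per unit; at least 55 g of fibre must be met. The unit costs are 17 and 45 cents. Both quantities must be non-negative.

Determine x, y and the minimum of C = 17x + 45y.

The feasible region is unbounded (it extends along (0, 1), (1, 0)), but C strictly increases along every unbounded feasible direction, so there is no improving ray and the minimum is attained at a vertex.

The binding constraints are x + 7y = 58 and 3x + 4y = 55.
Solving simultaneously gives x = 9, y = 7.

x = 9, y = 7, minimum C = 468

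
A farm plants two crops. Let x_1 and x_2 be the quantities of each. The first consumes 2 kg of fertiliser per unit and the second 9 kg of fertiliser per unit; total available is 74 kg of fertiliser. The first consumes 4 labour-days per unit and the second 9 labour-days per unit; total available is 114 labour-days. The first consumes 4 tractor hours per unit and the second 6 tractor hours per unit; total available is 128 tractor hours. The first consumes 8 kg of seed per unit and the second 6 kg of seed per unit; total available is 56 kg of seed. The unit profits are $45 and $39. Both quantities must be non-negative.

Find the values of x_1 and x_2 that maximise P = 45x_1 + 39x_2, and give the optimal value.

Extreme points and P = 45x_1 + 39x_2:
  (0, 0) → P = 0
  (0, 74/9) → P = 962/3
  (7, 0) → P = 315
  (1, 8) → P = 357

x_1 = 1, x_2 = 8, maximum P = 357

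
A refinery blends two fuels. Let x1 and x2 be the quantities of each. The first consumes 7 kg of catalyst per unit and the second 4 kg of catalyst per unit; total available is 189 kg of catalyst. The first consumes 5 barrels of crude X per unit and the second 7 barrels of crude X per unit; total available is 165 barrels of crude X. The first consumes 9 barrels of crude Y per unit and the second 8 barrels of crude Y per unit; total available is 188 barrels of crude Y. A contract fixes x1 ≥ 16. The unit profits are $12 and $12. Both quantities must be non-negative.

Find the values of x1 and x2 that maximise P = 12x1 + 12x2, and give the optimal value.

x1 = 16, x2 = 11/2, maximum P = 258

The optimum lies where 9x1 + 8x2 = 188 and x1 = 16.
Solving simultaneously gives x1 = 16, x2 = 11/2.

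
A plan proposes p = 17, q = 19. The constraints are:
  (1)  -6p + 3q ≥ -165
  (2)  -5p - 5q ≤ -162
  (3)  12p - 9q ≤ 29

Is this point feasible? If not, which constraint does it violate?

Constraint (3): 12p - 9q = 33, which is not ≤ 29. All other constraints are satisfied.

not feasible — violates (3)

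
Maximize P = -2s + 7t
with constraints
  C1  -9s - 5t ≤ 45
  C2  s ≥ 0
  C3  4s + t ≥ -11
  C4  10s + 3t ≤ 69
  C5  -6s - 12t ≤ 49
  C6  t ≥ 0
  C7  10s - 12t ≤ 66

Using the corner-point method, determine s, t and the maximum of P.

s = 0, t = 23, maximum P = 161

Extreme points and P = -2s + 7t:
  (0, 23) → P = 161
  (0, 0) → P = 0
  (171/25, 1/5) → P = -307/25
  (33/5, 0) → P = -66/5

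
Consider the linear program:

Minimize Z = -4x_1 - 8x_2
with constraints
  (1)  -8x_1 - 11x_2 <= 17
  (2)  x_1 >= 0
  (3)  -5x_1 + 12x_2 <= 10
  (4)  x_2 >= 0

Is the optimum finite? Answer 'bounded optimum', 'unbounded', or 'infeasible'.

unbounded

From the feasible point (0, 5/6), moving in the direction (1, 0) keeps every constraint satisfied while Z decreases without bound.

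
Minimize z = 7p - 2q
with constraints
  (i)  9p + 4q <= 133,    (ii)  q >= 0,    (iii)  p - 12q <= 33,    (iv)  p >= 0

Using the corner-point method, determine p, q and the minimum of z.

Feasible corners and z = 7p - 2q:
  (133/9, 0) → z = 931/9
  (0, 133/4) → z = -133/2
  (0, 0) → z = 0

At the optimal vertex, 9p + 4q = 133 and p = 0.
Solving simultaneously gives p = 0, q = 133/4.

p = 0, q = 133/4, minimum z = -133/2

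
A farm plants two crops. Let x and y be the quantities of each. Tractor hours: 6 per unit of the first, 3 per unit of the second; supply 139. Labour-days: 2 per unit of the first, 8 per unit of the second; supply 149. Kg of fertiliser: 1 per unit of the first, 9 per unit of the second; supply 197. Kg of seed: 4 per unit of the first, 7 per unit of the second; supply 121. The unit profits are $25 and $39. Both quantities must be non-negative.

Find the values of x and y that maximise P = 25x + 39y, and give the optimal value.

Extreme points and P = 25x + 39y:
  (0, 0) → P = 0
  (0, 121/7) → P = 4719/7
  (139/6, 0) → P = 3475/6
  (61/3, 17/3) → P = 2188/3

x = 61/3, y = 17/3, maximum P = 2188/3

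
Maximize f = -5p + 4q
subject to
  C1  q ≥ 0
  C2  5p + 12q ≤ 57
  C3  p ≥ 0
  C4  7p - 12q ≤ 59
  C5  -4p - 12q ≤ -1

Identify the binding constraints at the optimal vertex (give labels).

Feasible corners and f = -5p + 4q:
  (59/7, 0) → f = -295/7
  (1/4, 0) → f = -5/4
  (0, 19/4) → f = 19
  (29/3, 13/18) → f = -409/9
  (0, 1/12) → f = 1/3

The maximum is at (0, 19/4). Substituting into each constraint, equality holds for C2 and C3; the remaining constraints have slack.

C2 and C3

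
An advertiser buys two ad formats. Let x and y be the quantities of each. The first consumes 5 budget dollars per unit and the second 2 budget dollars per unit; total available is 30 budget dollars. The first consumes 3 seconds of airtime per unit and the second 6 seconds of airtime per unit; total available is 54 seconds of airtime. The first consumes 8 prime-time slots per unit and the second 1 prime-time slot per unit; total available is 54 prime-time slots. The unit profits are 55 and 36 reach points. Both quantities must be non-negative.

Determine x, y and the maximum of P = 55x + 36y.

x = 3, y = 15/2, maximum P = 435

Corner points and P = 55x + 36y:
  (0, 0) → P = 0
  (0, 9) → P = 324
  (6, 0) → P = 330
  (3, 15/2) → P = 435

The binding constraints are 5x + 2y = 30 and 3x + 6y = 54.
Solving simultaneously gives x = 3, y = 15/2.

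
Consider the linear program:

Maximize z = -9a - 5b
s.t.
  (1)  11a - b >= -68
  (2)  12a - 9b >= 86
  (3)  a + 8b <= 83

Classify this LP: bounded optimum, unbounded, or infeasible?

unbounded

From the feasible point (-698/87, -1762/87), moving in the direction (-1, -11) keeps every constraint satisfied while z increases without bound.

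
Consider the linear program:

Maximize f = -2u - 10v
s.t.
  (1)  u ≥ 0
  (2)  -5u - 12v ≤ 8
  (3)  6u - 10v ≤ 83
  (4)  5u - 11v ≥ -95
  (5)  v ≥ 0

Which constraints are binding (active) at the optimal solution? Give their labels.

(1) and (5)

Feasible corners and f = -2u - 10v:
  (0, 95/11) → f = -950/11
  (0, 0) → f = 0
  (1863/16, 985/16) → f = -1697/2
  (83/6, 0) → f = -83/3

The maximum is at (0, 0). Substituting into each constraint, equality holds for (1) and (5); the remaining constraints have slack.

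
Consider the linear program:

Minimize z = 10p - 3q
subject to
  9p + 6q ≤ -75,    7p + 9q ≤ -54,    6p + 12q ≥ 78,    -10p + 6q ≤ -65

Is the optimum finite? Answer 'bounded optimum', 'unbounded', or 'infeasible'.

infeasible

The boundaries 9p + 6q = -75 and -10p + 6q = -65 meet at (-10/19, -445/38), but that point violates 6p + 12q ≥ 78. Every candidate vertex is excluded by some other constraint, so the feasible region is empty.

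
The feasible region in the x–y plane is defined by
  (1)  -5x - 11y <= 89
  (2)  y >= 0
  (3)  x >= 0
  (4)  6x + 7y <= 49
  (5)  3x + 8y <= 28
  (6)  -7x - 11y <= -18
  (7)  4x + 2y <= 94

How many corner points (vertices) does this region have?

5

The feasible vertices (each the meet of two boundaries and inside every other half-plane) are:
  (49/6, 0)
  (18/7, 0)
  (0, 7/2)
  (0, 18/11)
  (196/27, 7/9)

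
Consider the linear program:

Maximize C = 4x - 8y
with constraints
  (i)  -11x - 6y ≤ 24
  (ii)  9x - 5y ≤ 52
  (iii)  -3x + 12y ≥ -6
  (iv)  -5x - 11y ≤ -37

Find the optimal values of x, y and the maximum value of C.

x = 198/31, y = 34/31, maximum C = 520/31

Vertices and C = 4x - 8y:
  (-486/91, 527/91) → C = -880/13
  (198/31, 34/31) → C = 520/31
  (170/31, 27/31) → C = 464/31
The feasible region is unbounded (it extends along (-6, 11), (5, 9)), but C strictly decreases along every unbounded feasible direction, so there is no improving ray and the maximum is attained at a vertex.

The binding constraints are 9x - 5y = 52 and -3x + 12y = -6.
Solving simultaneously gives x = 198/31, y = 34/31.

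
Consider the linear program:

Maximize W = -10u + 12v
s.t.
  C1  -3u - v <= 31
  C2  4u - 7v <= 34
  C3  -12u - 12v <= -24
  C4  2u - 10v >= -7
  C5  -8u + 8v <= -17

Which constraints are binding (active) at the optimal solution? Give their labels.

C4 and C5

Extreme points and W = -10u + 12v:
  (48/11, -26/11) → W = -72
  (389/26, 48/13) → W = -1369/13
  (33/16, -1/16) → W = -171/8
  (113/32, 45/32) → W = -295/16

The maximum is at (113/32, 45/32). Substituting into each constraint, equality holds for C4 and C5; the remaining constraints have slack.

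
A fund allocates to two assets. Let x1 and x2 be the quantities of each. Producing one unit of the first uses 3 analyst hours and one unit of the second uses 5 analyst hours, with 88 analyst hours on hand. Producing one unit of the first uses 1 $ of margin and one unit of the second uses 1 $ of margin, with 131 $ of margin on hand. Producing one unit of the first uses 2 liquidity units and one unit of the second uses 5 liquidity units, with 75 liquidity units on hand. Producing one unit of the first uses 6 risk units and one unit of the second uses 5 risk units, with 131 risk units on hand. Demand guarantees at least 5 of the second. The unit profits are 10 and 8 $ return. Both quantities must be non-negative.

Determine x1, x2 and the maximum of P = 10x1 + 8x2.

x1 = 53/3, x2 = 5, maximum P = 650/3

The binding constraints are 6x1 + 5x2 = 131 and x2 = 5.
Solving simultaneously gives x1 = 53/3, x2 = 5.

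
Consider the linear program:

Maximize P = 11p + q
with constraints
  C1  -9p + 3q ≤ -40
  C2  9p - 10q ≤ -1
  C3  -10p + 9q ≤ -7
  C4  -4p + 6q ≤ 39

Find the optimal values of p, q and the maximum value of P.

p = 192/7, q = 347/14, maximum P = 653/2

Corner points and P = 11p + q:
  (403/63, 41/7) → P = 686/9
  (113/17, 337/51) → P = 4066/51
  (192/7, 347/14) → P = 653/2
  (131/8, 209/12) → P = 4741/24

At the optimal vertex, 9p - 10q = -1 and -4p + 6q = 39.
Solving simultaneously gives p = 192/7, q = 347/14.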